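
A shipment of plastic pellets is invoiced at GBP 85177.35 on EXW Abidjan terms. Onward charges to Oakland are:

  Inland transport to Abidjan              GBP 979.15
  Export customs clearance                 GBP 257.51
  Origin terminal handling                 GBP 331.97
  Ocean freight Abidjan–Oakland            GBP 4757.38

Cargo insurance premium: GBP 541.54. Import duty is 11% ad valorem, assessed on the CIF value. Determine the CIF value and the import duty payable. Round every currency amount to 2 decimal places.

CIF value: GBP 92044.90; import duty: GBP 10124.94

CIF = EXW price + pre-shipment costs + freight + insurance
CIF = 85177.35 + 979.15 + 257.51 + 331.97 + 4757.38 + 541.54 = 92044.90
Import duty = 92044.90 × 11% = 10124.94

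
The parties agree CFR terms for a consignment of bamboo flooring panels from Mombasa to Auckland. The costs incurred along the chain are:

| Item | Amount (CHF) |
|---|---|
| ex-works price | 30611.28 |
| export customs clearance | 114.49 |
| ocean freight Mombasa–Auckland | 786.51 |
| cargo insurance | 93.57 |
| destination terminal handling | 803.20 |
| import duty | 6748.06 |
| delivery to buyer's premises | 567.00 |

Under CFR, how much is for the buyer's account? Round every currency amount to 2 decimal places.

CFR: the seller pays costs through ocean freight to the destination port, but not insurance.
Seller's account: goods 30611.28 + export clearance 114.49 + freight 786.51 = 31512.28
Buyer's account: insurance 93.57 + destination terminal 803.20 + duty 6748.06 + delivery 567.00 = 8211.83

Buyer's account: CHF 8211.83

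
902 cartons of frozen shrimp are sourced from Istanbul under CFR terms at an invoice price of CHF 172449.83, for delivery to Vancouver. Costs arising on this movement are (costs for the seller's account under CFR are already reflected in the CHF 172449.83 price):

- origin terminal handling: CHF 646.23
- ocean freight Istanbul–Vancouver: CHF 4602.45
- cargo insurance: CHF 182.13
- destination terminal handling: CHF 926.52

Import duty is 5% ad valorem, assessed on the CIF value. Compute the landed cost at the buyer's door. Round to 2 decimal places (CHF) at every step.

CFR: the seller pays costs through ocean freight to the destination port, but not insurance.
Already in the invoice (seller's account under CFR): origin terminal, freight — exclude.
CIF value = CFR price + insurance = 172449.83 + 182.13 = 172631.96
Import duty = 172631.96 × 5% = 8631.60
Buyer bears: insurance 182.13 + destination terminal 926.52 + duty 8631.60 = 9740.25
Landed cost = invoice 172449.83 + 9740.25 = 182190.08

Total landed cost: CHF 182190.08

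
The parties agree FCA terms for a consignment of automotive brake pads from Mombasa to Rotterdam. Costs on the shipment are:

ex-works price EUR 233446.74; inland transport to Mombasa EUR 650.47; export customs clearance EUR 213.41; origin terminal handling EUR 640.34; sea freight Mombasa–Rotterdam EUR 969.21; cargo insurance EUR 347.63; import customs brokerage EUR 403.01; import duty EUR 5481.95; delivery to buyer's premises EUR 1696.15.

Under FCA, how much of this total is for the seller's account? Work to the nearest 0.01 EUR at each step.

Seller's account: EUR 234310.62

FCA: the seller delivers export-cleared goods to the carrier; the buyer bears costs from that point.
Seller's account: goods 233446.74 + inland to port 650.47 + export clearance 213.41 = 234310.62
Buyer's account: origin terminal 640.34 + freight 969.21 + insurance 347.63 + brokerage 403.01 + duty 5481.95 + delivery 1696.15 = 9538.29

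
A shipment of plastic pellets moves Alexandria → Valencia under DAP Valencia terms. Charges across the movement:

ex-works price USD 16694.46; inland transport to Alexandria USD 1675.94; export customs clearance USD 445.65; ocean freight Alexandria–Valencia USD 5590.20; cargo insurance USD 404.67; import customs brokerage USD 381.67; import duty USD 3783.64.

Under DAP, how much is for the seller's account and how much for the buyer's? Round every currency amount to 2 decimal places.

Seller: USD 24810.92; buyer: USD 4165.31

DAP: the seller bears all costs to the named destination except import duty and clearance.
Seller's account: goods 16694.46 + inland to port 1675.94 + export clearance 445.65 + freight 5590.20 + insurance 404.67 = 24810.92
Buyer's account: brokerage 381.67 + duty 3783.64 = 4165.31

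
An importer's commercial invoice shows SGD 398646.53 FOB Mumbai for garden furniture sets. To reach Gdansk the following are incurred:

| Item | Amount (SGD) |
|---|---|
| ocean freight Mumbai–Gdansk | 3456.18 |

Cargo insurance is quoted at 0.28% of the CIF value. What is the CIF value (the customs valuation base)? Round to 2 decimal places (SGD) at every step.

Let C be the CIF value. C = FOB price + freight + 0.28% × C
C − 0.28% × C = 398646.53 + 3456.18
0.9972 × C = 402102.71
C = 402102.71 / 0.9972 = 403231.76
Insurance premium = 0.28% × 403231.76 = 1129.05

CIF value: SGD 403231.76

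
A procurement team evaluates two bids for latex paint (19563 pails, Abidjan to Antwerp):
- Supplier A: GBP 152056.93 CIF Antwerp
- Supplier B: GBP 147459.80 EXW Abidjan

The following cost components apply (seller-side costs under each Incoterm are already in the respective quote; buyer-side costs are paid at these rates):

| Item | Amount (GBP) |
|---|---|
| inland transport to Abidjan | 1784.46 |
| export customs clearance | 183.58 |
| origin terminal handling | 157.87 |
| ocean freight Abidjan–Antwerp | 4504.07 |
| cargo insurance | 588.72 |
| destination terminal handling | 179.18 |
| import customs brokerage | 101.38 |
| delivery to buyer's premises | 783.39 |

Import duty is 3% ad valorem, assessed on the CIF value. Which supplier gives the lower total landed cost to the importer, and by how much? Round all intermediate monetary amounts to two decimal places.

Supplier A (CIF):
The CIF price already equals the CIF value: 152056.93
Import duty = 152056.93 × 3% = 4561.71
Buyer bears (A): 179.18 + 101.38 + 783.39 = 1063.95
Landed cost (A) = invoice 152056.93 + 1063.95 + duty 4561.71 = 157682.59
Supplier B (EXW):
CIF value = EXW price + inland to port + export clearance + origin terminal + freight + insurance = 147459.80 + 1784.46 + 183.58 + 157.87 + 4504.07 + 588.72 = 154678.50
Import duty = 154678.50 × 3% = 4640.36
Buyer bears (B): 1784.46 + 183.58 + 157.87 + 4504.07 + 588.72 + 179.18 + 101.38 + 783.39 = 8282.65
Landed cost (B) = invoice 147459.80 + 8282.65 + duty 4640.36 = 160382.81
Difference = |157682.59 − 160382.81| = 2700.22

Supplier A is cheaper by GBP 2700.22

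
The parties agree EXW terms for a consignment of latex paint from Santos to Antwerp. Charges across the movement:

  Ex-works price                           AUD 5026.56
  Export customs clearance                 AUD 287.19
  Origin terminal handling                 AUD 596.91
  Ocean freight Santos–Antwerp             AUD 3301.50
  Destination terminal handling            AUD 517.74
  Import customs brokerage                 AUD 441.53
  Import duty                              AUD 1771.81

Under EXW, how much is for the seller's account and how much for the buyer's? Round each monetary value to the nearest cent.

EXW: the seller makes goods available at their premises; the buyer bears all onward costs.
Seller's account: goods 5026.56 = 5026.56
Buyer's account: export clearance 287.19 + origin terminal 596.91 + freight 3301.50 + destination terminal 517.74 + brokerage 441.53 + duty 1771.81 = 6916.68

Seller: AUD 5026.56; buyer: AUD 6916.68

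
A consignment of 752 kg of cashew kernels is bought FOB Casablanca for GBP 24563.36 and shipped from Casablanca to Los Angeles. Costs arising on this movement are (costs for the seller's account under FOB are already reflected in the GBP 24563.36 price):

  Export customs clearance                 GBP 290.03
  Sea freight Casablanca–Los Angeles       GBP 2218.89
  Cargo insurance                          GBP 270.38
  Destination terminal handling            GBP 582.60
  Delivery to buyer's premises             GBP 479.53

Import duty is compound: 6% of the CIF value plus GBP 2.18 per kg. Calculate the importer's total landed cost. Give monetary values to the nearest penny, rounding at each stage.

Total landed cost: GBP 31377.28

FOB: the seller bears costs until goods are on board at the origin port; the buyer bears freight, insurance and all costs thereafter.
Already in the invoice (seller's account under FOB): export clearance — exclude.
CIF value = FOB price + freight + insurance = 24563.36 + 2218.89 + 270.38 = 27052.63
Ad valorem component: 27052.63 × 6% = 1623.16
Specific component: 752 × 2.18 = 1639.36
Import duty = 1623.16 + 1639.36 = 3262.52
Buyer bears: freight 2218.89 + insurance 270.38 + destination terminal 582.60 + delivery 479.53 + duty 3262.52 = 6813.92
Landed cost = invoice 24563.36 + 6813.92 = 31377.28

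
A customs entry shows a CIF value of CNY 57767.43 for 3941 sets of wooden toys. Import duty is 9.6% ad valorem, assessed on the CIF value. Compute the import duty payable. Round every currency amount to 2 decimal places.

Import duty = 57767.43 × 9.6% = 5545.67

Import duty: CNY 5545.67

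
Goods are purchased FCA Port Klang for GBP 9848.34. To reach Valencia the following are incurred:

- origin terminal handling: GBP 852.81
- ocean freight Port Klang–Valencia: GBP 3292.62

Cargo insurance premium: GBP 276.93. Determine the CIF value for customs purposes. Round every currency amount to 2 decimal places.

CIF value: GBP 14270.70

CIF = FCA price + pre-shipment costs + freight + insurance
CIF = 9848.34 + 852.81 + 3292.62 + 276.93 = 14270.70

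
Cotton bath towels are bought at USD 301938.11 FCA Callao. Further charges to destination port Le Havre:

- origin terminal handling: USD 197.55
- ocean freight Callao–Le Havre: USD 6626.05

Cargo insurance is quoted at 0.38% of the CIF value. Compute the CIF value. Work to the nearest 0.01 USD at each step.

Let C be the CIF value. C = FCA price + pre-shipment costs + freight + 0.38% × C
C − 0.38% × C = 301938.11 + 197.55 + 6626.05
0.9962 × C = 308761.71
C = 308761.71 / 0.9962 = 309939.48
Insurance premium = 0.38% × 309939.48 = 1177.77

CIF value: USD 309939.48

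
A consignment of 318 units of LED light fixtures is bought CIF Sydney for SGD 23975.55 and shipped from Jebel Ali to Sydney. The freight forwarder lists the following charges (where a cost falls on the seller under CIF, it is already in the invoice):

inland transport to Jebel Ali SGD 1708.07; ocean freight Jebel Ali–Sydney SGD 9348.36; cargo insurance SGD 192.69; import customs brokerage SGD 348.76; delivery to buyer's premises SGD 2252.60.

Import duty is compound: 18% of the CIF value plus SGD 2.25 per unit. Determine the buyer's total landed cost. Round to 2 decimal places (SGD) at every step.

Total landed cost: SGD 31608.01

CIF: the seller pays costs through ocean freight and marine insurance to the destination port.
Already in the invoice (seller's account under CIF): inland to port, freight, insurance — exclude.
The CIF price already equals the CIF value: 23975.55
Ad valorem component: 23975.55 × 18% = 4315.60
Specific component: 318 × 2.25 = 715.50
Import duty = 4315.60 + 715.50 = 5031.10
Buyer bears: brokerage 348.76 + delivery 2252.60 + duty 5031.10 = 7632.46
Landed cost = invoice 23975.55 + 7632.46 = 31608.01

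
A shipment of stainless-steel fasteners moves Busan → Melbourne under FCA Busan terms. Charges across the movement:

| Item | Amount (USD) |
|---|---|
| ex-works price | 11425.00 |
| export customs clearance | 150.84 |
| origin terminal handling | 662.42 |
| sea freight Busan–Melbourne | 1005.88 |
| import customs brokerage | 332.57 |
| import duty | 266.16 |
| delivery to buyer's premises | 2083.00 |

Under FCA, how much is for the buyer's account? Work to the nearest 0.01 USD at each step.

FCA: the seller delivers export-cleared goods to the carrier; the buyer bears costs from that point.
Seller's account: goods 11425.00 + export clearance 150.84 = 11575.84
Buyer's account: origin terminal 662.42 + freight 1005.88 + brokerage 332.57 + duty 266.16 + delivery 2083.00 = 4350.03

Buyer's account: USD 4350.03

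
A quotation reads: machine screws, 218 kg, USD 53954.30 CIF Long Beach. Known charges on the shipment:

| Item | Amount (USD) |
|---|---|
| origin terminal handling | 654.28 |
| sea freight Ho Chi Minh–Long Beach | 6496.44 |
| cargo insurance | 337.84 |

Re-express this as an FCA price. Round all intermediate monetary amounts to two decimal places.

FCA price: USD 46465.74

From CIF to FCA, the seller no longer bears: origin terminal, freight, insurance.
FCA price = 53954.30 − 654.28 − 6496.44 − 337.84 = 46465.74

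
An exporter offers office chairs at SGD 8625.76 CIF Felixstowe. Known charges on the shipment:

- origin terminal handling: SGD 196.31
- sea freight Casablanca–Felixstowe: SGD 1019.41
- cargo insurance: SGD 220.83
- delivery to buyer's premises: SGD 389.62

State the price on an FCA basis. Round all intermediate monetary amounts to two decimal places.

FCA price: SGD 7189.21

Not relevant to the conversion: delivery — on the buyer under both terms; not part of either seller's price.
From CIF to FCA, the seller no longer bears: origin terminal, freight, insurance.
FCA price = 8625.76 − 196.31 − 1019.41 − 220.83 = 7189.21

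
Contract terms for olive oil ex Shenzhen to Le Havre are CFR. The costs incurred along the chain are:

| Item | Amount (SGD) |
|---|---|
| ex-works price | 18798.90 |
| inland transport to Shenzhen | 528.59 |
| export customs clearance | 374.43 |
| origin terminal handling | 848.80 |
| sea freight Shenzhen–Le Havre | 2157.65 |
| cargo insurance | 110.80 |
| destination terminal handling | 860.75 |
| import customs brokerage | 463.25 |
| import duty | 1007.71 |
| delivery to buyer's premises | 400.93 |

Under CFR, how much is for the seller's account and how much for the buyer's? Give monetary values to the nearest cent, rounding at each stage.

CFR: the seller pays costs through ocean freight to the destination port, but not insurance.
Seller's account: goods 18798.90 + inland to port 528.59 + export clearance 374.43 + origin terminal 848.80 + freight 2157.65 = 22708.37
Buyer's account: insurance 110.80 + destination terminal 860.75 + brokerage 463.25 + duty 1007.71 + delivery 400.93 = 2843.44

Seller: SGD 22708.37; buyer: SGD 2843.44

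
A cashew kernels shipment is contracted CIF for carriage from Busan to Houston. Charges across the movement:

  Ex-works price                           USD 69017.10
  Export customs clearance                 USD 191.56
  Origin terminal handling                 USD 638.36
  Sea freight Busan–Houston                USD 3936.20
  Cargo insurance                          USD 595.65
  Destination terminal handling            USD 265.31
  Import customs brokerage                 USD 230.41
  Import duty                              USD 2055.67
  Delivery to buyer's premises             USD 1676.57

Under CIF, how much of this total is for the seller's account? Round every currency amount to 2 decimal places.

Seller's account: USD 74378.87

CIF: the seller pays costs through ocean freight and marine insurance to the destination port.
Seller's account: goods 69017.10 + export clearance 191.56 + origin terminal 638.36 + freight 3936.20 + insurance 595.65 = 74378.87
Buyer's account: destination terminal 265.31 + brokerage 230.41 + duty 2055.67 + delivery 1676.57 = 4227.96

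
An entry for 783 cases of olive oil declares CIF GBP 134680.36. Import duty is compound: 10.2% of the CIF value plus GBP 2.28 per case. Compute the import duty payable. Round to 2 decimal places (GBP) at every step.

Import duty: GBP 15522.64

Ad valorem component: 134680.36 × 10.2% = 13737.40
Specific component: 783 × 2.28 = 1785.24
Import duty = 13737.40 + 1785.24 = 15522.64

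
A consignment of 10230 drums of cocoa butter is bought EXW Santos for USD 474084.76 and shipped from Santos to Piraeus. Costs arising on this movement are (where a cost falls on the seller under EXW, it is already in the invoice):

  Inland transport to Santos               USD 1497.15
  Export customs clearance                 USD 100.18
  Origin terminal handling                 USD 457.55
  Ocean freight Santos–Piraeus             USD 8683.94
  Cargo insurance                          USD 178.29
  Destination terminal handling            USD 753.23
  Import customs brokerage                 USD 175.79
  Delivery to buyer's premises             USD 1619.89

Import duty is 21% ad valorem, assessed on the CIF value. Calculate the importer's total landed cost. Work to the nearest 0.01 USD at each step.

EXW: the seller makes goods available at their premises; the buyer bears all onward costs.
CIF value = EXW price + inland to port + export clearance + origin terminal + freight + insurance = 474084.76 + 1497.15 + 100.18 + 457.55 + 8683.94 + 178.29 = 485001.87
Import duty = 485001.87 × 21% = 101850.39
Buyer bears: inland to port 1497.15 + export clearance 100.18 + origin terminal 457.55 + freight 8683.94 + insurance 178.29 + destination terminal 753.23 + brokerage 175.79 + delivery 1619.89 + duty 101850.39 = 115316.41
Landed cost = invoice 474084.76 + 115316.41 = 589401.17

Total landed cost: USD 589401.17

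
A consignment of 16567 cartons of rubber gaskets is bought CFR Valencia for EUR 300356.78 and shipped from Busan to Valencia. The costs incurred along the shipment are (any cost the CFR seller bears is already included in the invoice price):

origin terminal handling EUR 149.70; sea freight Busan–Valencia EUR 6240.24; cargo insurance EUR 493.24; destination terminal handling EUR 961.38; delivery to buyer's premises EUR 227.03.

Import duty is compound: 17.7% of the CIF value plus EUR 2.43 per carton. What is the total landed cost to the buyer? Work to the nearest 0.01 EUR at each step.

Total landed cost: EUR 395546.69

CFR: the seller pays costs through ocean freight to the destination port, but not insurance.
Already in the invoice (seller's account under CFR): origin terminal, freight — exclude.
CIF value = CFR price + insurance = 300356.78 + 493.24 = 300850.02
Ad valorem component: 300850.02 × 17.7% = 53250.45
Specific component: 16567 × 2.43 = 40257.81
Import duty = 53250.45 + 40257.81 = 93508.26
Buyer bears: insurance 493.24 + destination terminal 961.38 + delivery 227.03 + duty 93508.26 = 95189.91
Landed cost = invoice 300356.78 + 95189.91 = 395546.69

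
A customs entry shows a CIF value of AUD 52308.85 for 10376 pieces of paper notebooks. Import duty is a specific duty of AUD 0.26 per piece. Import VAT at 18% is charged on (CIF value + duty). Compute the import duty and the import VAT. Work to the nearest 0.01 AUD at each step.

Import duty = 10376 × 0.26 = 2697.76
VAT base = CIF + duty = 52308.85 + 2697.76 = 55006.61
Import VAT = 55006.61 × 18% = 9901.19

Import duty: AUD 2697.76; import VAT: AUD 9901.19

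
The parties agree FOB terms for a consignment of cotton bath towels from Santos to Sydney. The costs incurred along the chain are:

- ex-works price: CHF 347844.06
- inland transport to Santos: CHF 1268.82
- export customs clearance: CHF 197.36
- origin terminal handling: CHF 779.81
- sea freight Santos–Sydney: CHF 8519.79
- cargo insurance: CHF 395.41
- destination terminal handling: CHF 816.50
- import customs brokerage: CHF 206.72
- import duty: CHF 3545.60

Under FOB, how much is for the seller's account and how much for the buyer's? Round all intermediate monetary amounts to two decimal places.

Seller: CHF 350090.05; buyer: CHF 13484.02

FOB: the seller bears costs until goods are on board at the origin port; the buyer bears freight, insurance and all costs thereafter.
Seller's account: goods 347844.06 + inland to port 1268.82 + export clearance 197.36 + origin terminal 779.81 = 350090.05
Buyer's account: freight 8519.79 + insurance 395.41 + destination terminal 816.50 + brokerage 206.72 + duty 3545.60 = 13484.02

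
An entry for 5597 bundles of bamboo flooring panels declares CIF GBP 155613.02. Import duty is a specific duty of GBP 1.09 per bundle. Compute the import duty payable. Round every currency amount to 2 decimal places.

Import duty = 5597 × 1.09 = 6100.73

Import duty: GBP 6100.73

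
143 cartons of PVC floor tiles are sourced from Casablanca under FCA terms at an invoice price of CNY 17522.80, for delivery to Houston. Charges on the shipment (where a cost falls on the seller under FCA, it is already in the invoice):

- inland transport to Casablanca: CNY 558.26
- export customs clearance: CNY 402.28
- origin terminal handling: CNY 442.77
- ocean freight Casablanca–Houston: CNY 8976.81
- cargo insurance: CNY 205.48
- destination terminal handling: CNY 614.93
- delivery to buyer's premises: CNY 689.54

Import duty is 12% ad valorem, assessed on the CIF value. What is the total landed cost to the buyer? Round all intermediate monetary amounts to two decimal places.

FCA: the seller delivers export-cleared goods to the carrier; the buyer bears costs from that point.
Already in the invoice (seller's account under FCA): inland to port, export clearance — exclude.
CIF value = FCA price + origin terminal + freight + insurance = 17522.80 + 442.77 + 8976.81 + 205.48 = 27147.86
Import duty = 27147.86 × 12% = 3257.74
Buyer bears: origin terminal 442.77 + freight 8976.81 + insurance 205.48 + destination terminal 614.93 + delivery 689.54 + duty 3257.74 = 14187.27
Landed cost = invoice 17522.80 + 14187.27 = 31710.07

Total landed cost: CNY 31710.07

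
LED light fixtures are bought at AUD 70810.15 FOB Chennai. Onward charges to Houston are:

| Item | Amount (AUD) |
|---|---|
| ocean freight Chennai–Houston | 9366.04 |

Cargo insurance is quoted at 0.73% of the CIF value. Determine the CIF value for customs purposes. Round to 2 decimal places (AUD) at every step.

CIF value: AUD 80765.78

Let C be the CIF value. C = FOB price + freight + 0.73% × C
C − 0.73% × C = 70810.15 + 9366.04
0.9927 × C = 80176.19
C = 80176.19 / 0.9927 = 80765.78
Insurance premium = 0.73% × 80765.78 = 589.59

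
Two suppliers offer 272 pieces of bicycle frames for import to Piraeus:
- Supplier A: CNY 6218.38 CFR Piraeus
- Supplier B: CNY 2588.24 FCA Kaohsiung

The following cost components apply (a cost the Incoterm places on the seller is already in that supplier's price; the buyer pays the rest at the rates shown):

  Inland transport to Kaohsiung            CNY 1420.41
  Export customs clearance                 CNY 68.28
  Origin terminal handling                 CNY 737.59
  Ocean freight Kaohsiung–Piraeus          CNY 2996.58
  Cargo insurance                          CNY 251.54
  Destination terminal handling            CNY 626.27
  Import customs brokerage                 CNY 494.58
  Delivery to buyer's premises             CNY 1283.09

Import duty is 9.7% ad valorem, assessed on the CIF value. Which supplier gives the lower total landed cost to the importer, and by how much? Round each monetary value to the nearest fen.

Supplier A (CFR):
CIF value = CFR price + insurance = 6218.38 + 251.54 = 6469.92
Import duty = 6469.92 × 9.7% = 627.58
Buyer bears (A): 251.54 + 626.27 + 494.58 + 1283.09 = 2655.48
Landed cost (A) = invoice 6218.38 + 2655.48 + duty 627.58 = 9501.44
Supplier B (FCA):
CIF value = FCA price + origin terminal + freight + insurance = 2588.24 + 737.59 + 2996.58 + 251.54 = 6573.95
Import duty = 6573.95 × 9.7% = 637.67
Buyer bears (B): 737.59 + 2996.58 + 251.54 + 626.27 + 494.58 + 1283.09 = 6389.65
Landed cost (B) = invoice 2588.24 + 6389.65 + duty 637.67 = 9615.56
Difference = |9501.44 − 9615.56| = 114.12

Supplier A is cheaper by CNY 114.12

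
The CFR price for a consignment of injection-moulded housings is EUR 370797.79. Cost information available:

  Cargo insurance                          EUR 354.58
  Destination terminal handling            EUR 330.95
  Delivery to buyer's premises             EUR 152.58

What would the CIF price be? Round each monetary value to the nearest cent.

Not relevant to the conversion: delivery, destination terminal — on the buyer under both terms; not part of either seller's price.
From CFR to CIF, the seller additionally bears: insurance.
CIF price = 370797.79 + 354.58 = 371152.37

CIF price: EUR 371152.37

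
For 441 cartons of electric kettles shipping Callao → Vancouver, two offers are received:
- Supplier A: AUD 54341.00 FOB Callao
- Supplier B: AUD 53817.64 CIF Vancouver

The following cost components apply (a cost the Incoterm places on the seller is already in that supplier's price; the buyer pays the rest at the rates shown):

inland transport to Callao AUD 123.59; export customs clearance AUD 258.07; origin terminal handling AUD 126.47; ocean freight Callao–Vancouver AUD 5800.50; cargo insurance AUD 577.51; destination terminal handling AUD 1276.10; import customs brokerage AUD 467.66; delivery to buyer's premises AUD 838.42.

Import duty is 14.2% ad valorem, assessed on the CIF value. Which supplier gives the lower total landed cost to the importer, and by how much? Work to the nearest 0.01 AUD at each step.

Supplier B is cheaper by AUD 7881.37

Supplier A (FOB):
CIF value = FOB price + freight + insurance = 54341.00 + 5800.50 + 577.51 = 60719.01
Import duty = 60719.01 × 14.2% = 8622.10
Buyer bears (A): 5800.50 + 577.51 + 1276.10 + 467.66 + 838.42 = 8960.19
Landed cost (A) = invoice 54341.00 + 8960.19 + duty 8622.10 = 71923.29
Supplier B (CIF):
The CIF price already equals the CIF value: 53817.64
Import duty = 53817.64 × 14.2% = 7642.10
Buyer bears (B): 1276.10 + 467.66 + 838.42 = 2582.18
Landed cost (B) = invoice 53817.64 + 2582.18 + duty 7642.10 = 64041.92
Difference = |71923.29 − 64041.92| = 7881.37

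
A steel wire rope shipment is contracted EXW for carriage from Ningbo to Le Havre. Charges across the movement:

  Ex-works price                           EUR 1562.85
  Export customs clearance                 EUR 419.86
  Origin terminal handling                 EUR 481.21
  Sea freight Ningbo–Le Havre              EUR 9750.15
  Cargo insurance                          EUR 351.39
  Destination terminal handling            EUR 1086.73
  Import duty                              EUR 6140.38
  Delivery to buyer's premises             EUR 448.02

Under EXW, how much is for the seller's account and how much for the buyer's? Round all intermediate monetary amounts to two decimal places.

Seller: EUR 1562.85; buyer: EUR 18677.74

EXW: the seller makes goods available at their premises; the buyer bears all onward costs.
Seller's account: goods 1562.85 = 1562.85
Buyer's account: export clearance 419.86 + origin terminal 481.21 + freight 9750.15 + insurance 351.39 + destination terminal 1086.73 + duty 6140.38 + delivery 448.02 = 18677.74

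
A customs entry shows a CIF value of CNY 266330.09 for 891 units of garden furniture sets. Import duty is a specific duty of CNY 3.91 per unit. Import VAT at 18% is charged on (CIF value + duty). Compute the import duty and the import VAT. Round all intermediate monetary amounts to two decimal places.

Import duty: CNY 3483.81; import VAT: CNY 48566.50

Import duty = 891 × 3.91 = 3483.81
VAT base = CIF + duty = 266330.09 + 3483.81 = 269813.90
Import VAT = 269813.90 × 18% = 48566.50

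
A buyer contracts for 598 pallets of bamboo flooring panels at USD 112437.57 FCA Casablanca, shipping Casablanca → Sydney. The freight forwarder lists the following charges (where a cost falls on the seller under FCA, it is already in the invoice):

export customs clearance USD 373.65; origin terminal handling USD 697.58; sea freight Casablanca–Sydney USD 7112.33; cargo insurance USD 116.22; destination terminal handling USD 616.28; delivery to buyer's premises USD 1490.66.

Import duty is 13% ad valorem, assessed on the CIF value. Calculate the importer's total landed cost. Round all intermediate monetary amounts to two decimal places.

Total landed cost: USD 138117.92

FCA: the seller delivers export-cleared goods to the carrier; the buyer bears costs from that point.
Already in the invoice (seller's account under FCA): export clearance — exclude.
CIF value = FCA price + origin terminal + freight + insurance = 112437.57 + 697.58 + 7112.33 + 116.22 = 120363.70
Import duty = 120363.70 × 13% = 15647.28
Buyer bears: origin terminal 697.58 + freight 7112.33 + insurance 116.22 + destination terminal 616.28 + delivery 1490.66 + duty 15647.28 = 25680.35
Landed cost = invoice 112437.57 + 25680.35 = 138117.92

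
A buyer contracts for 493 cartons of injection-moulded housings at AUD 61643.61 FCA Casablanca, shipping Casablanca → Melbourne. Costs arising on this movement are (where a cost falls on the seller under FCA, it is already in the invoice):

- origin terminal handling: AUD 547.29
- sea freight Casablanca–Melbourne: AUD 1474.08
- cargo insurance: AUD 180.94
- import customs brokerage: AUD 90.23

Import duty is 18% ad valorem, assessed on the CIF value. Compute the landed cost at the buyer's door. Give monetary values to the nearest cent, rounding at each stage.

Total landed cost: AUD 75428.42

FCA: the seller delivers export-cleared goods to the carrier; the buyer bears costs from that point.
CIF value = FCA price + origin terminal + freight + insurance = 61643.61 + 547.29 + 1474.08 + 180.94 = 63845.92
Import duty = 63845.92 × 18% = 11492.27
Buyer bears: origin terminal 547.29 + freight 1474.08 + insurance 180.94 + brokerage 90.23 + duty 11492.27 = 13784.81
Landed cost = invoice 61643.61 + 13784.81 = 75428.42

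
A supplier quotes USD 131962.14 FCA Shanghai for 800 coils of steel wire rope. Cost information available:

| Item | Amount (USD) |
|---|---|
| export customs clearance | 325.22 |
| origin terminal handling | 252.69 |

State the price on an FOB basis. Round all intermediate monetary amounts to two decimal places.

Not relevant to the conversion: export clearance — on the seller under both FCA and FOB; already in the FCA price and stays in the FOB price.
From FCA to FOB, the seller additionally bears: origin terminal.
FOB price = 131962.14 + 252.69 = 132214.83

FOB price: USD 132214.83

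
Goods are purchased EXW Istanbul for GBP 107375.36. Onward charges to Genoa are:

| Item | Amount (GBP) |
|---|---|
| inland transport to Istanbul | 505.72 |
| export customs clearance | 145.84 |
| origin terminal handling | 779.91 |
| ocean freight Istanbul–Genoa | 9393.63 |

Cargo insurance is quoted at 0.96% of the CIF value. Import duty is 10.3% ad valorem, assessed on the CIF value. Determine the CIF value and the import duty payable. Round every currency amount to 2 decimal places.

CIF value: GBP 119346.18; import duty: GBP 12292.66

Let C be the CIF value. C = EXW price + pre-shipment costs + freight + 0.96% × C
C − 0.96% × C = 107375.36 + 505.72 + 145.84 + 779.91 + 9393.63
0.9904 × C = 118200.46
C = 118200.46 / 0.9904 = 119346.18
Insurance premium = 0.96% × 119346.18 = 1145.72
Import duty = 119346.18 × 10.3% = 12292.66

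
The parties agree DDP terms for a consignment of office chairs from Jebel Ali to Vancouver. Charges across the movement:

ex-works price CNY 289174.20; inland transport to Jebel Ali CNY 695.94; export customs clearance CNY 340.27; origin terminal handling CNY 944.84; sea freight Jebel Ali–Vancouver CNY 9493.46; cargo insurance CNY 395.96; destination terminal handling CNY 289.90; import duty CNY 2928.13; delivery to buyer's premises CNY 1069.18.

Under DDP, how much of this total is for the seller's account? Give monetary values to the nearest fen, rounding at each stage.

DDP: the seller bears all costs including import duty.
Seller's account: goods 289174.20 + inland to port 695.94 + export clearance 340.27 + origin terminal 944.84 + freight 9493.46 + insurance 395.96 + destination terminal 289.90 + duty 2928.13 + delivery 1069.18 = 305331.88
Buyer's account: 0.00

Seller's account: CNY 305331.88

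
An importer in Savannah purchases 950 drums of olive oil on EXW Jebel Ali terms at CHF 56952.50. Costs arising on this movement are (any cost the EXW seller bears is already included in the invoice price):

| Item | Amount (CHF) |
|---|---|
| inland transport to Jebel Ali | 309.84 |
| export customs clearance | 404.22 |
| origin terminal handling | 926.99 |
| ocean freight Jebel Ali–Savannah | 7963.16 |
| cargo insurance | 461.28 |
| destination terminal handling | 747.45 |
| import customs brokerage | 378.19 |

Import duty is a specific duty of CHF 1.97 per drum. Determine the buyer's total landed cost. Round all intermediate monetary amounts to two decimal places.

Total landed cost: CHF 70015.13

EXW: the seller makes goods available at their premises; the buyer bears all onward costs.
CIF value = EXW price + inland to port + export clearance + origin terminal + freight + insurance = 56952.50 + 309.84 + 404.22 + 926.99 + 7963.16 + 461.28 = 67017.99
Import duty = 950 × 1.97 = 1871.50
Buyer bears: inland to port 309.84 + export clearance 404.22 + origin terminal 926.99 + freight 7963.16 + insurance 461.28 + destination terminal 747.45 + brokerage 378.19 + duty 1871.50 = 13062.63
Landed cost = invoice 56952.50 + 13062.63 = 70015.13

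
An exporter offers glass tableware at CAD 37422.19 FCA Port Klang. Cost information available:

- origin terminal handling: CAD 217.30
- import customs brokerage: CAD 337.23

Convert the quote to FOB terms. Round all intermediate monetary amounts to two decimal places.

FOB price: CAD 37639.49

Not relevant to the conversion: brokerage — on the buyer under both terms; not part of either seller's price.
From FCA to FOB, the seller additionally bears: origin terminal.
FOB price = 37422.19 + 217.30 = 37639.49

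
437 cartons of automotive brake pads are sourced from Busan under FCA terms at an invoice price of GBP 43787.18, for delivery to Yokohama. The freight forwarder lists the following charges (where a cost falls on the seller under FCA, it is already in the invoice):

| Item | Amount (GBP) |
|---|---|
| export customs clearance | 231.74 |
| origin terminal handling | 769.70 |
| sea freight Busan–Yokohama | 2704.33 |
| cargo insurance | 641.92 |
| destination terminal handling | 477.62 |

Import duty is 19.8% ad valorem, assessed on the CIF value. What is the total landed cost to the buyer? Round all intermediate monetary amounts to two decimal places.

Total landed cost: GBP 57865.57

FCA: the seller delivers export-cleared goods to the carrier; the buyer bears costs from that point.
Already in the invoice (seller's account under FCA): export clearance — exclude.
CIF value = FCA price + origin terminal + freight + insurance = 43787.18 + 769.70 + 2704.33 + 641.92 = 47903.13
Import duty = 47903.13 × 19.8% = 9484.82
Buyer bears: origin terminal 769.70 + freight 2704.33 + insurance 641.92 + destination terminal 477.62 + duty 9484.82 = 14078.39
Landed cost = invoice 43787.18 + 14078.39 = 57865.57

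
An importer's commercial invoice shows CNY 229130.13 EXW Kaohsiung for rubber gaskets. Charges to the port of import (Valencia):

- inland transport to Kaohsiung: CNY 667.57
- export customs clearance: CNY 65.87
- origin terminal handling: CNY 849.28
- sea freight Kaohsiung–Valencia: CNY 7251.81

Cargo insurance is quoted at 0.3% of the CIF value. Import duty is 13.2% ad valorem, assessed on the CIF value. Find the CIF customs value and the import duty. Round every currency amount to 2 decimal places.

Let C be the CIF value. C = EXW price + pre-shipment costs + freight + 0.3% × C
C − 0.3% × C = 229130.13 + 667.57 + 65.87 + 849.28 + 7251.81
0.997 × C = 237964.66
C = 237964.66 / 0.997 = 238680.70
Insurance premium = 0.3% × 238680.70 = 716.04
Import duty = 238680.70 × 13.2% = 31505.85

CIF value: CNY 238680.70; import duty: CNY 31505.85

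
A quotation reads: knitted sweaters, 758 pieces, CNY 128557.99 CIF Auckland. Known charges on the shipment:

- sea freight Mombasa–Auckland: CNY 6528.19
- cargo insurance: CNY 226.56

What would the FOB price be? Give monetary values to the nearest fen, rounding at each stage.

From CIF to FOB, the seller no longer bears: freight, insurance.
FOB price = 128557.99 − 6528.19 − 226.56 = 121803.24

FOB price: CNY 121803.24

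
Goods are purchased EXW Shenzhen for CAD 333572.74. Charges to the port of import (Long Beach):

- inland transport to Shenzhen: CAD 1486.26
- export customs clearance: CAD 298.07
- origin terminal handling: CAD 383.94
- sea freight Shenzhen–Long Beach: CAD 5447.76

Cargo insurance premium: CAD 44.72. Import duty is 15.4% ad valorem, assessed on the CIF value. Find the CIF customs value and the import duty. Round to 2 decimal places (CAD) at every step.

CIF value: CAD 341233.49; import duty: CAD 52549.96

CIF = EXW price + pre-shipment costs + freight + insurance
CIF = 333572.74 + 1486.26 + 298.07 + 383.94 + 5447.76 + 44.72 = 341233.49
Import duty = 341233.49 × 15.4% = 52549.96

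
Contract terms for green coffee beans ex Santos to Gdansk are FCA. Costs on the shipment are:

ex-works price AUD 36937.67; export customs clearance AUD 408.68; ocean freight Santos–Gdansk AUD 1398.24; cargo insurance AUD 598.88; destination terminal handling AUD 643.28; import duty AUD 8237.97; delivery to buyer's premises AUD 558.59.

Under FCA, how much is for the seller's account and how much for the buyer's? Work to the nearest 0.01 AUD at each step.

FCA: the seller delivers export-cleared goods to the carrier; the buyer bears costs from that point.
Seller's account: goods 36937.67 + export clearance 408.68 = 37346.35
Buyer's account: freight 1398.24 + insurance 598.88 + destination terminal 643.28 + duty 8237.97 + delivery 558.59 = 11436.96

Seller: AUD 37346.35; buyer: AUD 11436.96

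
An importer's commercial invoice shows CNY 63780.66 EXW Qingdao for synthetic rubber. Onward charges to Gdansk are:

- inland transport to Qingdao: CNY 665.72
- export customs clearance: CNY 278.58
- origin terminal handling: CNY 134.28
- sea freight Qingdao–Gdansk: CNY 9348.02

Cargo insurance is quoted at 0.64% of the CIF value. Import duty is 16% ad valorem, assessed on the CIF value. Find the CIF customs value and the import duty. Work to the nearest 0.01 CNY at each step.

Let C be the CIF value. C = EXW price + pre-shipment costs + freight + 0.64% × C
C − 0.64% × C = 63780.66 + 665.72 + 278.58 + 134.28 + 9348.02
0.9936 × C = 74207.26
C = 74207.26 / 0.9936 = 74685.25
Insurance premium = 0.64% × 74685.25 = 477.99
Import duty = 74685.25 × 16% = 11949.64

CIF value: CNY 74685.25; import duty: CNY 11949.64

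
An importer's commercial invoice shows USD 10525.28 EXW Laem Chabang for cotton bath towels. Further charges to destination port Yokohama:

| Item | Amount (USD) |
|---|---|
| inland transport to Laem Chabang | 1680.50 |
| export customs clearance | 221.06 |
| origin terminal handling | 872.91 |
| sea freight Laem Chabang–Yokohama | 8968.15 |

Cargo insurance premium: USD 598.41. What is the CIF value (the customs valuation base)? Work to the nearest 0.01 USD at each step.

CIF value: USD 22866.31

CIF = EXW price + pre-shipment costs + freight + insurance
CIF = 10525.28 + 1680.50 + 221.06 + 872.91 + 8968.15 + 598.41 = 22866.31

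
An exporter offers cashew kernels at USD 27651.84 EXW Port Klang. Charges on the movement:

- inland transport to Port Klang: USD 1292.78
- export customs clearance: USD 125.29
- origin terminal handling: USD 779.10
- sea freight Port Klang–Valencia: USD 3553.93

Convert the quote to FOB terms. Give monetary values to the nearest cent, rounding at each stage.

FOB price: USD 29849.01

Not relevant to the conversion: freight — on the buyer under both terms; not part of either seller's price.
From EXW to FOB, the seller additionally bears: inland to port, export clearance, origin terminal.
FOB price = 27651.84 + 1292.78 + 125.29 + 779.10 = 29849.01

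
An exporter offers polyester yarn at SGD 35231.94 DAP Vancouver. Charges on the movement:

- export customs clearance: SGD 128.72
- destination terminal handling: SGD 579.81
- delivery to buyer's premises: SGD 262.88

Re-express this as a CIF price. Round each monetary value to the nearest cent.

CIF price: SGD 34389.25

Not relevant to the conversion: export clearance — on the seller under both DAP and CIF; already in the DAP price and stays in the CIF price.
From DAP to CIF, the seller no longer bears: destination terminal, delivery.
CIF price = 35231.94 − 579.81 − 262.88 = 34389.25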